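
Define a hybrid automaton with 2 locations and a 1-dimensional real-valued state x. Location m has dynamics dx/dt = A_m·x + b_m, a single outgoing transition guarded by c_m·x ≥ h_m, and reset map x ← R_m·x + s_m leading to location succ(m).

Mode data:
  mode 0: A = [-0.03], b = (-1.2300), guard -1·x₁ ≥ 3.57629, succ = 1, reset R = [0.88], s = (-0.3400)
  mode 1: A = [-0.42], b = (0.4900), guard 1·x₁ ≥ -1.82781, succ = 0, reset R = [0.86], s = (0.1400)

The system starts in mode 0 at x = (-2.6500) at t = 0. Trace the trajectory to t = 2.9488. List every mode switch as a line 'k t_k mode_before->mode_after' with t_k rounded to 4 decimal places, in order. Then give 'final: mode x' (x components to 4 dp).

1 0.8150 0->1
2 1.8648 1->0
final: 0 -2.6980

Mode 0: guard c·x = 3.5763 hit at Δt = 0.8150 (t = 0.8150), x⁻ = (-3.5763) → reset → x⁺ = (-3.4871), jump to mode 1
Mode 1: guard c·x = -1.8278 hit at Δt = 1.0498 (t = 1.8648), x⁻ = (-1.8278) → reset → x⁺ = (-1.4319), jump to mode 0
Mode 0: flow for 1.0840 to horizon, guard not reached → x = (-2.6980)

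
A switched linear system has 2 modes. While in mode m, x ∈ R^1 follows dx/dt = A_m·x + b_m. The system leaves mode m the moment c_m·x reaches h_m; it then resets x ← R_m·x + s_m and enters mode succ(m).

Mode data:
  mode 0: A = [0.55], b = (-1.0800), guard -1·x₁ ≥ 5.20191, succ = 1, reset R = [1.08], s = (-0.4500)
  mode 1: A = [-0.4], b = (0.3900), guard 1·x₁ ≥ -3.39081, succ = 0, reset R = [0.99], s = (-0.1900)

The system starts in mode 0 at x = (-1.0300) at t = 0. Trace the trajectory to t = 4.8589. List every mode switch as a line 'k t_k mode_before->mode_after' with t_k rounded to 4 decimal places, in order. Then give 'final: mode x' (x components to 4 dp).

1 1.5869 0->1
2 2.7825 1->0
3 3.2600 0->1
4 4.4556 1->0
final: 0 -4.9154

Mode 0: guard c·x = 5.2019 hit at Δt = 1.5869 (t = 1.5869), x⁻ = (-5.2019) → reset → x⁺ = (-6.0681), jump to mode 1
Mode 1: guard c·x = -3.3908 hit at Δt = 1.1956 (t = 2.7825), x⁻ = (-3.3908) → reset → x⁺ = (-3.5469), jump to mode 0
Mode 0: guard c·x = 5.2019 hit at Δt = 0.4775 (t = 3.2600), x⁻ = (-5.2019) → reset → x⁺ = (-6.0681), jump to mode 1
Mode 1: guard c·x = -3.3908 hit at Δt = 1.1956 (t = 4.4556), x⁻ = (-3.3908) → reset → x⁺ = (-3.5469), jump to mode 0
Mode 0: flow for 0.4033 to horizon, guard not reached → x = (-4.9154)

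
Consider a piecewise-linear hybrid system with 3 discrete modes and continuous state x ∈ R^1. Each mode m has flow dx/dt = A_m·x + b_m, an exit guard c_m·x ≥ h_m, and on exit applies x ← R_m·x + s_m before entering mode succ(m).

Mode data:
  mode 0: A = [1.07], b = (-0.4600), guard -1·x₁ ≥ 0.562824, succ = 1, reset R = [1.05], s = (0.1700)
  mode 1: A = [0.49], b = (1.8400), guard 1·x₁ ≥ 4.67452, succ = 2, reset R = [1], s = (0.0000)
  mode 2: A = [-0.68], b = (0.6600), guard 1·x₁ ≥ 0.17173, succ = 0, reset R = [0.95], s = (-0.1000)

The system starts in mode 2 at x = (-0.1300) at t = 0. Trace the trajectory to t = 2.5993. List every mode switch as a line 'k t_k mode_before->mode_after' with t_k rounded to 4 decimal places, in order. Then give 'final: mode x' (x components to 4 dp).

Mode 2: guard c·x = 0.1717 hit at Δt = 0.4712 (t = 0.4712), x⁻ = (0.1717) → reset → x⁺ = (0.0631), jump to mode 0
Mode 0: guard c·x = 0.5628 hit at Δt = 0.9306 (t = 1.4018), x⁻ = (-0.5628) → reset → x⁺ = (-0.4210), jump to mode 1
Mode 1: flow for 1.1975 to horizon, guard not reached → x = (2.2403)

1 0.4712 2->0
2 1.4018 0->1
final: 1 2.2403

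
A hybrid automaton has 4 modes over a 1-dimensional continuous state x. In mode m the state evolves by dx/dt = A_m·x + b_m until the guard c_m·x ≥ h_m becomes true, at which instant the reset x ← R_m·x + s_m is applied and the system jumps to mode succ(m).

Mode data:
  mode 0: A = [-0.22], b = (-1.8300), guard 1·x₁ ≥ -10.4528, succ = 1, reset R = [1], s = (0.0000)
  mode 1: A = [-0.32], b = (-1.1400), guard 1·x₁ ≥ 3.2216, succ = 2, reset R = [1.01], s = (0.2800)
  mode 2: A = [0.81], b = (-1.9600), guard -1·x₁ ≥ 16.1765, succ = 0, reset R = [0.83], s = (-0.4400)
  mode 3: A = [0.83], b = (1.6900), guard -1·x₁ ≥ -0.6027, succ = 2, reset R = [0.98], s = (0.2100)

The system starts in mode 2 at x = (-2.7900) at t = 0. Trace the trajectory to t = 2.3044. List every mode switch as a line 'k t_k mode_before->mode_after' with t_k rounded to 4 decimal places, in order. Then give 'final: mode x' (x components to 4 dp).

1 1.5709 2->0
final: 0 -13.0397

Mode 2: guard c·x = 16.1765 hit at Δt = 1.5709 (t = 1.5709), x⁻ = (-16.1765) → reset → x⁺ = (-13.8665), jump to mode 0
Mode 0: flow for 0.7335 to horizon, guard not reached → x = (-13.0397)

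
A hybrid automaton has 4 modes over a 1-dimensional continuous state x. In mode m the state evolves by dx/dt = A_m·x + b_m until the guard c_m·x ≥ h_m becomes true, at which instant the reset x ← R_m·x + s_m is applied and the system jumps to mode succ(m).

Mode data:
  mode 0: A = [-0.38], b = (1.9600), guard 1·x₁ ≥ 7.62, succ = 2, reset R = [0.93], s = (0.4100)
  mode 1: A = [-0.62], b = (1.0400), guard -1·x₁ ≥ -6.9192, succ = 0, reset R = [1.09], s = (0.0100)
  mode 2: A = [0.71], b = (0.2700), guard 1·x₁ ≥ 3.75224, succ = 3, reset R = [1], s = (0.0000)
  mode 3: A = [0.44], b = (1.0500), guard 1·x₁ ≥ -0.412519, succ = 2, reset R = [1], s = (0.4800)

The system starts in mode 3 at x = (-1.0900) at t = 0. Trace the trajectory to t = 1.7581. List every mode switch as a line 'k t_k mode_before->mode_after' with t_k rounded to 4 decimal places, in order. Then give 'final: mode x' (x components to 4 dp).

Mode 3: guard c·x = -0.4125 hit at Δt = 0.9555 (t = 0.9555), x⁻ = (-0.4125) → reset → x⁺ = (0.0675), jump to mode 2
Mode 2: flow for 0.8026 to horizon, guard not reached → x = (0.4114)

1 0.9555 3->2
final: 2 0.4114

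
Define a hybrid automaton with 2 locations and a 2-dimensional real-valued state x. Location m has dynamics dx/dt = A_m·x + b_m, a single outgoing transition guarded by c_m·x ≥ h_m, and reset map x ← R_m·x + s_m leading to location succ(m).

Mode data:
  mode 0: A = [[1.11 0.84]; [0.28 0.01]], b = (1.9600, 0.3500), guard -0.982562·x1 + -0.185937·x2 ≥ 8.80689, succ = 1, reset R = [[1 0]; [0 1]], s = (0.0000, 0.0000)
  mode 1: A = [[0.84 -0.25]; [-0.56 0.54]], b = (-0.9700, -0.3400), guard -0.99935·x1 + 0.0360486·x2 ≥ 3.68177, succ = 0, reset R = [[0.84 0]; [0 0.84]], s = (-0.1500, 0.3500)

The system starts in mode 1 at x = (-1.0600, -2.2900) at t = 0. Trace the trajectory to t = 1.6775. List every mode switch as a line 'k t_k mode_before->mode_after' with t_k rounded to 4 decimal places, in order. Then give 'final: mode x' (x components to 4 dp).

1 1.2867 1->0
final: 0 -5.1674 -2.5668

Mode 1: guard c·x = 3.6818 hit at Δt = 1.2867 (t = 1.2867), x⁻ = (-3.7953, -3.0799) → reset → x⁺ = (-3.3380, -2.2371), jump to mode 0
Mode 0: flow for 0.3908 to horizon, guard not reached → x = (-5.1674, -2.5668)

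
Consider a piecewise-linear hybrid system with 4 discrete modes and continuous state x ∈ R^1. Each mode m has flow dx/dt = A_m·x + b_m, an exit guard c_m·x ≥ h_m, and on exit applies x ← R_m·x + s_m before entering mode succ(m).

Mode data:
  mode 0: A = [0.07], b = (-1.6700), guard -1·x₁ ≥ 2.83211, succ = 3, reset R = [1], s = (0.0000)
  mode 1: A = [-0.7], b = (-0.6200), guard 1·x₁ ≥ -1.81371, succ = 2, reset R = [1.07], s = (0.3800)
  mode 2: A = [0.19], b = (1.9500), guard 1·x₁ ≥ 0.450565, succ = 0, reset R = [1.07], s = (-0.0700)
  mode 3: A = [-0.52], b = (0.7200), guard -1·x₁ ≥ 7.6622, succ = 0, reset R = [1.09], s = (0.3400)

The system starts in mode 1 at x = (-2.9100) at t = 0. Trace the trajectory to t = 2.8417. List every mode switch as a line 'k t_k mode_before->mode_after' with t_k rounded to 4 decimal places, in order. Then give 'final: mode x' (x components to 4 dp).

Mode 1: guard c·x = -1.8137 hit at Δt = 1.1142 (t = 1.1142), x⁻ = (-1.8137) → reset → x⁺ = (-1.5607), jump to mode 2
Mode 2: guard c·x = 0.4506 hit at Δt = 1.0943 (t = 2.2085), x⁻ = (0.4506) → reset → x⁺ = (0.4121), jump to mode 0
Mode 0: flow for 0.6332 to horizon, guard not reached → x = (-0.6504)

1 1.1142 1->2
2 2.2085 2->0
final: 0 -0.6504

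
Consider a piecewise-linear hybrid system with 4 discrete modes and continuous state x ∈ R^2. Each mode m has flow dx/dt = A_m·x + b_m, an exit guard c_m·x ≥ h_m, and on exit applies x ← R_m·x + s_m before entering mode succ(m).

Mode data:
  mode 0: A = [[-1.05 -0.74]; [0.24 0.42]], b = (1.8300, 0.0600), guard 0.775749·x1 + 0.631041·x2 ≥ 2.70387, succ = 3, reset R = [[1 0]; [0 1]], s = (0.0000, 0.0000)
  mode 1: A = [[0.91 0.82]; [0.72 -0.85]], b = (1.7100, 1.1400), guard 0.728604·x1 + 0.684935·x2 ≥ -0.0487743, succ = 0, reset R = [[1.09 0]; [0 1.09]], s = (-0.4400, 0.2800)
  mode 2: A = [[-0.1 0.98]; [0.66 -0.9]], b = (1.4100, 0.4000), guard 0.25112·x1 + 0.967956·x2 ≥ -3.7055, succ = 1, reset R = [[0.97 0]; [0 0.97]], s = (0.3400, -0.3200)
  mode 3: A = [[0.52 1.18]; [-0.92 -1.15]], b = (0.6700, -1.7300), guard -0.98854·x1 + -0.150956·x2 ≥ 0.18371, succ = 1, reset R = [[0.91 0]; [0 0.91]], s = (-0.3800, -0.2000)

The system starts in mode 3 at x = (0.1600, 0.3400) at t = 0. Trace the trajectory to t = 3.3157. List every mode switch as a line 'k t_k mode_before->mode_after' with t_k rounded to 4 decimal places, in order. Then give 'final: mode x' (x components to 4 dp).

1 1.5216 3->1
2 2.1825 1->0
final: 0 1.1250 0.1935

Mode 3: guard c·x = 0.1837 hit at Δt = 1.5216 (t = 1.5216), x⁻ = (0.0277, -1.3983) → reset → x⁺ = (-0.3548, -1.4724), jump to mode 1
Mode 1: guard c·x = -0.0488 hit at Δt = 0.6609 (t = 2.1825), x⁻ = (0.2216, -0.3070) → reset → x⁺ = (-0.1984, -0.0546), jump to mode 0
Mode 0: flow for 1.1332 to horizon, guard not reached → x = (1.1250, 0.1935)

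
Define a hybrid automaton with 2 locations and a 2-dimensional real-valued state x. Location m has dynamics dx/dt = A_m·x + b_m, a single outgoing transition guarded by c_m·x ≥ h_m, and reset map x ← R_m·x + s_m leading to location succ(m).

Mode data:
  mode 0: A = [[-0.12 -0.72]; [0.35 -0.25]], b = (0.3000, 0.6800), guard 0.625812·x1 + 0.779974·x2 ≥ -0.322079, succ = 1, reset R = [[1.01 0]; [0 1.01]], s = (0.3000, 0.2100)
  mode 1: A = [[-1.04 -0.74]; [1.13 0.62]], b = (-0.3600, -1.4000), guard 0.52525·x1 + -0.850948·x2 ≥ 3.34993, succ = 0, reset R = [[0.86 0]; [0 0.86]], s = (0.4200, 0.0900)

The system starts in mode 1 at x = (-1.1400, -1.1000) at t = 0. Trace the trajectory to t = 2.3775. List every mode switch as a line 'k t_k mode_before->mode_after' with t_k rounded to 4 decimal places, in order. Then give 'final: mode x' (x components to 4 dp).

Mode 1: guard c·x = 3.3499 hit at Δt = 0.7772 (t = 0.7772), x⁻ = (0.3240, -3.7367) → reset → x⁺ = (0.6987, -3.1236), jump to mode 0
Mode 0: guard c·x = -0.3221 hit at Δt = 0.6344 (t = 1.4116), x⁻ = (1.9534, -1.9803) → reset → x⁺ = (2.2730, -1.7901), jump to mode 1
Mode 1: flow for 0.9659 to horizon, guard not reached → x = (1.5272, -2.3582)

1 0.7772 1->0
2 1.4116 0->1
final: 1 1.5272 -2.3582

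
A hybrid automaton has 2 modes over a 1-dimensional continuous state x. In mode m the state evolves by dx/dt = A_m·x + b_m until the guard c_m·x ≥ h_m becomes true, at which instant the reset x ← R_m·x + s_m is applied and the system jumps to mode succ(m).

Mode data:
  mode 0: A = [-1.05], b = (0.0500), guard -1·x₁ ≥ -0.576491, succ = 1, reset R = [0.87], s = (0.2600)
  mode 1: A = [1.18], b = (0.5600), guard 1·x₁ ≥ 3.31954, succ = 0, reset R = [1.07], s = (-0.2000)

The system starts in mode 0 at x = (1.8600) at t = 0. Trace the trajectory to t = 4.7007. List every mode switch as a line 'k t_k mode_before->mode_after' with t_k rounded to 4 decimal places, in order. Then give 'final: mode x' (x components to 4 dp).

1 1.1730 0->1
2 2.1234 1->0
3 3.8684 0->1
final: 1 2.8261

Mode 0: guard c·x = -0.5765 hit at Δt = 1.1730 (t = 1.1730), x⁻ = (0.5765) → reset → x⁺ = (0.7615), jump to mode 1
Mode 1: guard c·x = 3.3195 hit at Δt = 0.9504 (t = 2.1234), x⁻ = (3.3195) → reset → x⁺ = (3.3519), jump to mode 0
Mode 0: guard c·x = -0.5765 hit at Δt = 1.7450 (t = 3.8684), x⁻ = (0.5765) → reset → x⁺ = (0.7615), jump to mode 1
Mode 1: flow for 0.8323 to horizon, guard not reached → x = (2.8261)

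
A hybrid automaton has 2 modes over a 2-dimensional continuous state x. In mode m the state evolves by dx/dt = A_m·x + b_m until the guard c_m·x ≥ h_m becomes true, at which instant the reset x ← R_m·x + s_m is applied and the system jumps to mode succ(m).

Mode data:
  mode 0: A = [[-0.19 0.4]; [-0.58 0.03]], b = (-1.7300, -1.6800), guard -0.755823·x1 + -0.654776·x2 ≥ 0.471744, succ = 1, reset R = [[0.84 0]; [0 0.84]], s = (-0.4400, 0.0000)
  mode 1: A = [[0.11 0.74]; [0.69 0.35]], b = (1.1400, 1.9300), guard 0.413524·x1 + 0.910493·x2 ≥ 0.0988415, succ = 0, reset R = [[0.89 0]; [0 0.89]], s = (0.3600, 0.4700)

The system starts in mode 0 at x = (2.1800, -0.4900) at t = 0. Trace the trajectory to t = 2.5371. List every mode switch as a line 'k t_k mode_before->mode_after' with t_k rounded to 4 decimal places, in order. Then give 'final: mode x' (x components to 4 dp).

1 0.4987 0->1
2 1.1712 1->0
3 1.6806 0->1
4 2.1210 1->0
final: 0 -0.3526 -0.1147

Mode 0: guard c·x = 0.4717 hit at Δt = 0.4987 (t = 0.4987), x⁻ = (0.9346, -1.7993) → reset → x⁺ = (0.3450, -1.5114), jump to mode 1
Mode 1: guard c·x = 0.0988 hit at Δt = 0.6725 (t = 1.1712), x⁻ = (0.6988, -0.2088) → reset → x⁺ = (0.9819, 0.2842), jump to mode 0
Mode 0: guard c·x = 0.4717 hit at Δt = 0.5094 (t = 1.6806), x⁻ = (0.0027, -0.7235) → reset → x⁺ = (-0.4378, -0.6078), jump to mode 1
Mode 1: guard c·x = 0.0988 hit at Δt = 0.4404 (t = 2.1210), x⁻ = (-0.0334, 0.1237) → reset → x⁺ = (0.3302, 0.5801), jump to mode 0
Mode 0: flow for 0.4161 to horizon, guard not reached → x = (-0.3526, -0.1147)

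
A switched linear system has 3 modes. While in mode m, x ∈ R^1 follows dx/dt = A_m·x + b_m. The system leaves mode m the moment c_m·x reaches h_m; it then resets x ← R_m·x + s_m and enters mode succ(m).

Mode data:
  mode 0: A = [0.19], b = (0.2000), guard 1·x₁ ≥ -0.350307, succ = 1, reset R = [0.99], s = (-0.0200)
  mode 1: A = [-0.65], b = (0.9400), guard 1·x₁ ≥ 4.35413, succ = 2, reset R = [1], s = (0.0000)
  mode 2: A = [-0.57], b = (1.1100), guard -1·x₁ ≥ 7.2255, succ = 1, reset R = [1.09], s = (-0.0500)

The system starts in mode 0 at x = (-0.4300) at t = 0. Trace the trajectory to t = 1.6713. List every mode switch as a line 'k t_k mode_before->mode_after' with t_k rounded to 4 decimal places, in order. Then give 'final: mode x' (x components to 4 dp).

1 0.6339 0->1
final: 1 0.5224

Mode 0: guard c·x = -0.3503 hit at Δt = 0.6339 (t = 0.6339), x⁻ = (-0.3503) → reset → x⁺ = (-0.3668), jump to mode 1
Mode 1: flow for 1.0374 to horizon, guard not reached → x = (0.5224)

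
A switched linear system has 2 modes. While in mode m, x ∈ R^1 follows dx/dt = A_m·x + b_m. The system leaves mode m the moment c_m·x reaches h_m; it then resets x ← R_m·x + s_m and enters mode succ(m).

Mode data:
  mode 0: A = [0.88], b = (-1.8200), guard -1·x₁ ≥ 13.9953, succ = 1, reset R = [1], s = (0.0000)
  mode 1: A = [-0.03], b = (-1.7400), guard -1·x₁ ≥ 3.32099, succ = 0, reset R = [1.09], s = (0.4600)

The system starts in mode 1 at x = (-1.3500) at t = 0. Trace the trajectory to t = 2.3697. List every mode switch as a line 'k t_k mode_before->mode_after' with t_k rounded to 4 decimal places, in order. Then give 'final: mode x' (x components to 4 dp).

Mode 1: guard c·x = 3.3210 hit at Δt = 1.1804 (t = 1.1804), x⁻ = (-3.3210) → reset → x⁺ = (-3.1599), jump to mode 0
Mode 0: flow for 1.1893 to horizon, guard not reached → x = (-12.8208)

1 1.1804 1->0
final: 0 -12.8208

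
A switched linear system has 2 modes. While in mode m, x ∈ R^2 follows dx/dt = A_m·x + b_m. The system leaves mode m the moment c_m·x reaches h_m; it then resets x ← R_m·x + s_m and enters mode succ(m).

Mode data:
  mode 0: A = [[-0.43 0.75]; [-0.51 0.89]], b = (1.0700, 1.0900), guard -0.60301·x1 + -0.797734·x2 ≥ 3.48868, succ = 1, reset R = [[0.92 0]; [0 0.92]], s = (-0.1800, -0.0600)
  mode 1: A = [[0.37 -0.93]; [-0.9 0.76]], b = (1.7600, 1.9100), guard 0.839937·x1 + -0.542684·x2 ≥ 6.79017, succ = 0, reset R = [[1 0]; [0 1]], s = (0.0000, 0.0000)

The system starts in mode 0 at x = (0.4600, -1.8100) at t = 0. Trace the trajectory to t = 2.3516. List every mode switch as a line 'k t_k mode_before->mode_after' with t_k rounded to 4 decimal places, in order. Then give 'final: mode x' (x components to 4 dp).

Mode 0: guard c·x = 3.4887 hit at Δt = 1.5853 (t = 1.5853), x⁻ = (-0.8918, -3.6991) → reset → x⁺ = (-1.0005, -3.4632), jump to mode 1
Mode 1: flow for 0.7663 to horizon, guard not reached → x = (3.4136, -4.9707)

1 1.5853 0->1
final: 1 3.4136 -4.9707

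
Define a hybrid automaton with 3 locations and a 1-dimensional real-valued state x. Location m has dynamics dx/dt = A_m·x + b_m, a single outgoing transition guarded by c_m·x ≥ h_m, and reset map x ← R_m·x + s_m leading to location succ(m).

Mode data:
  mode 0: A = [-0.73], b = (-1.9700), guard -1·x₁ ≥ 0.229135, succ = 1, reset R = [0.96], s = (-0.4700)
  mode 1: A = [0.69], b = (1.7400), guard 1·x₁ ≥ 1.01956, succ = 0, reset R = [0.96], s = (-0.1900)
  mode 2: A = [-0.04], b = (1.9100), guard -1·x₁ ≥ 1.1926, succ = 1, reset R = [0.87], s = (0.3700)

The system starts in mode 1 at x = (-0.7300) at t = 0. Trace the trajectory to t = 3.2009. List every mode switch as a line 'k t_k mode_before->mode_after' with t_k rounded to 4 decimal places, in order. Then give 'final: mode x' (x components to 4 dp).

1 0.9874 1->0
2 1.4602 0->1
3 2.4156 1->0
4 2.8884 0->1
final: 1 -0.2492

Mode 1: guard c·x = 1.0196 hit at Δt = 0.9874 (t = 0.9874), x⁻ = (1.0196) → reset → x⁺ = (0.7888), jump to mode 0
Mode 0: guard c·x = 0.2291 hit at Δt = 0.4728 (t = 1.4602), x⁻ = (-0.2291) → reset → x⁺ = (-0.6900), jump to mode 1
Mode 1: guard c·x = 1.0196 hit at Δt = 0.9554 (t = 2.4156), x⁻ = (1.0196) → reset → x⁺ = (0.7888), jump to mode 0
Mode 0: guard c·x = 0.2291 hit at Δt = 0.4728 (t = 2.8884), x⁻ = (-0.2291) → reset → x⁺ = (-0.6900), jump to mode 1
Mode 1: flow for 0.3125 to horizon, guard not reached → x = (-0.2492)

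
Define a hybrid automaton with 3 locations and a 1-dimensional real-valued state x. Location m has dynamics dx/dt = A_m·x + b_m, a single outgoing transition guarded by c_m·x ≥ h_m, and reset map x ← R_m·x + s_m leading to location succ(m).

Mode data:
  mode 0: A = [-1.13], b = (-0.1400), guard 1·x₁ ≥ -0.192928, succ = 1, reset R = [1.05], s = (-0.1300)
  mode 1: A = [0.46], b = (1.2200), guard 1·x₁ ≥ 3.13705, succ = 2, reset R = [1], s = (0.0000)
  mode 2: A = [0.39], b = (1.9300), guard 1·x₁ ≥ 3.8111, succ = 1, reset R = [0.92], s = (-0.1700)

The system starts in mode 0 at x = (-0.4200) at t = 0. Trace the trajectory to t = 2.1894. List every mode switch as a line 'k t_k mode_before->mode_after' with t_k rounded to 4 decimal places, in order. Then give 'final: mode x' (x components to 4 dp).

Mode 0: guard c·x = -0.1929 hit at Δt = 1.2886 (t = 1.2886), x⁻ = (-0.1929) → reset → x⁺ = (-0.3326), jump to mode 1
Mode 1: flow for 0.9008 to horizon, guard not reached → x = (0.8583)

1 1.2886 0->1
final: 1 0.8583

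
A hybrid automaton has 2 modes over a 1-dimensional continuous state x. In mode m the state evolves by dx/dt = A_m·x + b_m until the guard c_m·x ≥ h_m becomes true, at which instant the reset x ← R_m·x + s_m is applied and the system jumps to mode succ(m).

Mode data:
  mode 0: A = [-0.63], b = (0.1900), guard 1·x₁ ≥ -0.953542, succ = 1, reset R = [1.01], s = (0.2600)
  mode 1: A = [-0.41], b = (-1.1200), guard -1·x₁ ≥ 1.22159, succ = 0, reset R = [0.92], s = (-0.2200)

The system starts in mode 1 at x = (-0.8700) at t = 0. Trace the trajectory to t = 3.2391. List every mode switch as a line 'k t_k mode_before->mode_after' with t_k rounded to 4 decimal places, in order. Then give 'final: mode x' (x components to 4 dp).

Mode 1: guard c·x = 1.2216 hit at Δt = 0.5105 (t = 0.5105), x⁻ = (-1.2216) → reset → x⁺ = (-1.3439), jump to mode 0
Mode 0: guard c·x = -0.9535 hit at Δt = 0.4298 (t = 0.9403), x⁻ = (-0.9535) → reset → x⁺ = (-0.7031), jump to mode 1
Mode 1: guard c·x = 1.2216 hit at Δt = 0.7199 (t = 1.6602), x⁻ = (-1.2216) → reset → x⁺ = (-1.3439), jump to mode 0
Mode 0: guard c·x = -0.9535 hit at Δt = 0.4298 (t = 2.0900), x⁻ = (-0.9535) → reset → x⁺ = (-0.7031), jump to mode 1
Mode 1: guard c·x = 1.2216 hit at Δt = 0.7199 (t = 2.8100), x⁻ = (-1.2216) → reset → x⁺ = (-1.3439), jump to mode 0
Mode 0: flow for 0.4291 to horizon, guard not reached → x = (-0.9541)

1 0.5105 1->0
2 0.9403 0->1
3 1.6602 1->0
4 2.0900 0->1
5 2.8100 1->0
final: 0 -0.9541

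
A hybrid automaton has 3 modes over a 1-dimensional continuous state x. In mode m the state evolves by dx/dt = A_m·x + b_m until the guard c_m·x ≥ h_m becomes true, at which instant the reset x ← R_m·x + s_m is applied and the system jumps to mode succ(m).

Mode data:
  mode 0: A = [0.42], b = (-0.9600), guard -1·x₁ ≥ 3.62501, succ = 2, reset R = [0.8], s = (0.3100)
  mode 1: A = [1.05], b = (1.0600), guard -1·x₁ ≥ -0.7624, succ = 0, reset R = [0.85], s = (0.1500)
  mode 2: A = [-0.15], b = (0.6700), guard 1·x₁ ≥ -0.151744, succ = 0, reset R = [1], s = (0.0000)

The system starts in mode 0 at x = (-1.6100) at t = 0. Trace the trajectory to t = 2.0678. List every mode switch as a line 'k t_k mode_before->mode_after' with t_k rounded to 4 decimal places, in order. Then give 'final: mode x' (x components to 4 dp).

Mode 0: guard c·x = 3.6250 hit at Δt = 0.9926 (t = 0.9926), x⁻ = (-3.6250) → reset → x⁺ = (-2.5900), jump to mode 2
Mode 2: flow for 1.0752 to horizon, guard not reached → x = (-1.5389)

1 0.9926 0->2
final: 2 -1.5389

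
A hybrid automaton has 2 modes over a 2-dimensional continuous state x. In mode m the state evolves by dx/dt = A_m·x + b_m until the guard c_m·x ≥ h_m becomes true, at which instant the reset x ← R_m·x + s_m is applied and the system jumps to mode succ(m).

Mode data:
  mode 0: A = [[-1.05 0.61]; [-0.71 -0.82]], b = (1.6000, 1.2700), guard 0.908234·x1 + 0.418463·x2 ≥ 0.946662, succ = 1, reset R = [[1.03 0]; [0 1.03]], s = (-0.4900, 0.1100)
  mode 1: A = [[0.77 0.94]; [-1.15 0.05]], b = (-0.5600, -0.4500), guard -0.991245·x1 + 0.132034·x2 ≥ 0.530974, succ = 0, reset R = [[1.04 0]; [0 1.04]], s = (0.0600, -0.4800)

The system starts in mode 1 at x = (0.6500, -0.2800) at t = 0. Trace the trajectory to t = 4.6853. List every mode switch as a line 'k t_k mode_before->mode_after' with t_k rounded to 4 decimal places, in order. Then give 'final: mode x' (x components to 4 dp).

Mode 1: guard c·x = 0.5310 hit at Δt = 1.1163 (t = 1.1163), x⁻ = (-0.6718, -1.0222) → reset → x⁺ = (-0.6387, -1.5431), jump to mode 0
Mode 0: guard c·x = 0.9467 hit at Δt = 1.3022 (t = 2.4185), x⁻ = (0.9050, 0.2980) → reset → x⁺ = (0.4422, 0.4169), jump to mode 1
Mode 1: guard c·x = 0.5310 hit at Δt = 1.5845 (t = 4.0030), x⁻ = (-0.6158, -0.6016) → reset → x⁺ = (-0.5804, -1.1057), jump to mode 0
Mode 0: flow for 0.6823 to horizon, guard not reached → x = (0.3854, 0.0444)

1 1.1163 1->0
2 2.4185 0->1
3 4.0030 1->0
final: 0 0.3854 0.0444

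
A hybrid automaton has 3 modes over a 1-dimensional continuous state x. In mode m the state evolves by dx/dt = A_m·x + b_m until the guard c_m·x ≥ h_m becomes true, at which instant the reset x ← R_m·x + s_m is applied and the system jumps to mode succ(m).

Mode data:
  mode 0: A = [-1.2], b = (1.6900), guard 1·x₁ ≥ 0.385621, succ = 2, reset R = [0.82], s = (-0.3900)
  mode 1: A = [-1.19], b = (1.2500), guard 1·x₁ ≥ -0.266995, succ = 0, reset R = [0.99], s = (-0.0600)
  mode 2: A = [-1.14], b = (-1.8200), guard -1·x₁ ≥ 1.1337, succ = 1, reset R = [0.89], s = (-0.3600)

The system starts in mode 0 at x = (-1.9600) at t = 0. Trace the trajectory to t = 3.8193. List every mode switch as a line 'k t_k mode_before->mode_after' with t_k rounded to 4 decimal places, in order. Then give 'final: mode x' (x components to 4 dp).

1 0.9933 0->2
2 2.0380 2->1
3 2.5488 1->0
4 2.9881 0->2
final: 2 -1.0061

Mode 0: guard c·x = 0.3856 hit at Δt = 0.9933 (t = 0.9933), x⁻ = (0.3856) → reset → x⁺ = (-0.0738), jump to mode 2
Mode 2: guard c·x = 1.1337 hit at Δt = 1.0447 (t = 2.0380), x⁻ = (-1.1337) → reset → x⁺ = (-1.3690), jump to mode 1
Mode 1: guard c·x = -0.2670 hit at Δt = 0.5108 (t = 2.5488), x⁻ = (-0.2670) → reset → x⁺ = (-0.3243), jump to mode 0
Mode 0: guard c·x = 0.3856 hit at Δt = 0.4393 (t = 2.9881), x⁻ = (0.3856) → reset → x⁺ = (-0.0738), jump to mode 2
Mode 2: flow for 0.8312 to horizon, guard not reached → x = (-1.0061)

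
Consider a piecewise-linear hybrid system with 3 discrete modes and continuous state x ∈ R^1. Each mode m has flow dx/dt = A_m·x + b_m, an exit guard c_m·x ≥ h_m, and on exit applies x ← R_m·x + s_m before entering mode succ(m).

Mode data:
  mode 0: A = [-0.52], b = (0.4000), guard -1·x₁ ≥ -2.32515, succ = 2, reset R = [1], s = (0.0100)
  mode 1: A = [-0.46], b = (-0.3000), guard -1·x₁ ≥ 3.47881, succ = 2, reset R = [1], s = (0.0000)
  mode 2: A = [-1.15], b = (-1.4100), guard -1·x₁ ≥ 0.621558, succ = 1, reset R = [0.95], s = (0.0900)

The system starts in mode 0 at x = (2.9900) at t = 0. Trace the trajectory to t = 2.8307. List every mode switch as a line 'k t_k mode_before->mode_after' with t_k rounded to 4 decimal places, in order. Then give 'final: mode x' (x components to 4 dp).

1 0.6842 0->2
2 2.2263 2->1
final: 1 -0.5373

Mode 0: guard c·x = -2.3251 hit at Δt = 0.6842 (t = 0.6842), x⁻ = (2.3252) → reset → x⁺ = (2.3352), jump to mode 2
Mode 2: guard c·x = 0.6216 hit at Δt = 1.5421 (t = 2.2263), x⁻ = (-0.6216) → reset → x⁺ = (-0.5005), jump to mode 1
Mode 1: flow for 0.6044 to horizon, guard not reached → x = (-0.5373)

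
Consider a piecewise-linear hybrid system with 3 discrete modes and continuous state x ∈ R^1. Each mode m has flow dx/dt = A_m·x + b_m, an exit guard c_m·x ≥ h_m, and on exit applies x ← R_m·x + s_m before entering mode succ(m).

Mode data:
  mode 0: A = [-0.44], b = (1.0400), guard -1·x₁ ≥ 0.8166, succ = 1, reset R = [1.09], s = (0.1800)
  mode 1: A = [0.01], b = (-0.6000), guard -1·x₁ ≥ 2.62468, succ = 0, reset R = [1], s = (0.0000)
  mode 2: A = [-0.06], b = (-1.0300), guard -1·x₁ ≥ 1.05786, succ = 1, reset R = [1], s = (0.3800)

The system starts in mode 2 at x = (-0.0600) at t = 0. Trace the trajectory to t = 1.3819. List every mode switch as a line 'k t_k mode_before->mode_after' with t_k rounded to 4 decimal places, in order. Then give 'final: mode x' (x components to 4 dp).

1 1.0017 2->1
final: 1 -0.9090

Mode 2: guard c·x = 1.0579 hit at Δt = 1.0017 (t = 1.0017), x⁻ = (-1.0579) → reset → x⁺ = (-0.6779), jump to mode 1
Mode 1: flow for 0.3802 to horizon, guard not reached → x = (-0.9090)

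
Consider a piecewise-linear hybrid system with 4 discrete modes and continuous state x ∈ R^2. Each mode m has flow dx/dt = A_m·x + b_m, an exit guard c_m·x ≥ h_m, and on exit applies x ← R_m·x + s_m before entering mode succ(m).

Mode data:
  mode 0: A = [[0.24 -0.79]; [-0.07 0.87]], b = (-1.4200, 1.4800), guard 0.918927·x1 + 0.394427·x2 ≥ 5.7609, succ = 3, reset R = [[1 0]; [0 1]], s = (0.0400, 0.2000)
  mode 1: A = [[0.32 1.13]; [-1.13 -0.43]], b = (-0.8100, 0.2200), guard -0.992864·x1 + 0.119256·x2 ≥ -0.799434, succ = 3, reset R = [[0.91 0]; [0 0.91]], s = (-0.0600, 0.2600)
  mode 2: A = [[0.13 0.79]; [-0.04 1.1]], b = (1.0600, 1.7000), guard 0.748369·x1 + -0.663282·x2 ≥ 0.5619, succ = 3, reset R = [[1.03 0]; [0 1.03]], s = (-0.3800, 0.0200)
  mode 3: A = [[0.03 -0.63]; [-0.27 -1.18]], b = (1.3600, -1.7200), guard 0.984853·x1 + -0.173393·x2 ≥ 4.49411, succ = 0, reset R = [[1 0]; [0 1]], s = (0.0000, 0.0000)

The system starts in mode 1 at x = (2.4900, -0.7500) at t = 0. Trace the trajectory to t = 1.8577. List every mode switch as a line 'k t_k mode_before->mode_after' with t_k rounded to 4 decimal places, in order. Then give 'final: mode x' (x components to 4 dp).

1 0.9780 1->3
final: 3 2.5452 -1.6688

Mode 1: guard c·x = -0.7994 hit at Δt = 0.9780 (t = 0.9780), x⁻ = (0.5917, -1.7777) → reset → x⁺ = (0.4784, -1.3577), jump to mode 3
Mode 3: flow for 0.8797 to horizon, guard not reached → x = (2.5452, -1.6688)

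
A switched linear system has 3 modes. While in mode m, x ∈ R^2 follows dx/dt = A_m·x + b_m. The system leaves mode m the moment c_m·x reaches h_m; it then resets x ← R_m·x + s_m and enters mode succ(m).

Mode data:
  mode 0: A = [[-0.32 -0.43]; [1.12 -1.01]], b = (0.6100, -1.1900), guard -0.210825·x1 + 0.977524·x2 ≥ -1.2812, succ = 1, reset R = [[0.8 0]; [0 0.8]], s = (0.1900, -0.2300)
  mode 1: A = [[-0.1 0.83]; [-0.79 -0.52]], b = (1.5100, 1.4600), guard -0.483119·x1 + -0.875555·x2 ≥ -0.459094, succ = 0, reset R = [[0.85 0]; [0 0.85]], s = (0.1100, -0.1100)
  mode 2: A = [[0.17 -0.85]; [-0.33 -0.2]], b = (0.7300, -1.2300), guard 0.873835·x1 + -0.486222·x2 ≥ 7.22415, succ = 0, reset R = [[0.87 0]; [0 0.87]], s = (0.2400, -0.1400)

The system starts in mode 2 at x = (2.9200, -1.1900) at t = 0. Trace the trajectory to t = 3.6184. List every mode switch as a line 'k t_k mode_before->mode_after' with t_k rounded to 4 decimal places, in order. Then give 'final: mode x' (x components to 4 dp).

1 1.0076 2->0
2 1.4580 0->1
3 2.4984 1->0
4 2.8081 0->1
final: 1 3.6560 -1.2838

Mode 2: guard c·x = 7.2241 hit at Δt = 1.0076 (t = 1.0076), x⁻ = (6.3500, -3.4455) → reset → x⁺ = (5.7645, -3.1376), jump to mode 0
Mode 0: guard c·x = -1.2812 hit at Δt = 0.4504 (t = 1.4580), x⁻ = (5.5116, -0.1220) → reset → x⁺ = (4.5993, -0.3276), jump to mode 1
Mode 1: guard c·x = -0.4591 hit at Δt = 1.0404 (t = 2.4984), x⁻ = (4.6008, -2.0143) → reset → x⁺ = (4.0207, -1.8222), jump to mode 0
Mode 0: guard c·x = -1.2812 hit at Δt = 0.3097 (t = 2.8081), x⁻ = (3.9595, -0.4567) → reset → x⁺ = (3.3576, -0.5954), jump to mode 1
Mode 1: flow for 0.8103 to horizon, guard not reached → x = (3.6560, -1.2838)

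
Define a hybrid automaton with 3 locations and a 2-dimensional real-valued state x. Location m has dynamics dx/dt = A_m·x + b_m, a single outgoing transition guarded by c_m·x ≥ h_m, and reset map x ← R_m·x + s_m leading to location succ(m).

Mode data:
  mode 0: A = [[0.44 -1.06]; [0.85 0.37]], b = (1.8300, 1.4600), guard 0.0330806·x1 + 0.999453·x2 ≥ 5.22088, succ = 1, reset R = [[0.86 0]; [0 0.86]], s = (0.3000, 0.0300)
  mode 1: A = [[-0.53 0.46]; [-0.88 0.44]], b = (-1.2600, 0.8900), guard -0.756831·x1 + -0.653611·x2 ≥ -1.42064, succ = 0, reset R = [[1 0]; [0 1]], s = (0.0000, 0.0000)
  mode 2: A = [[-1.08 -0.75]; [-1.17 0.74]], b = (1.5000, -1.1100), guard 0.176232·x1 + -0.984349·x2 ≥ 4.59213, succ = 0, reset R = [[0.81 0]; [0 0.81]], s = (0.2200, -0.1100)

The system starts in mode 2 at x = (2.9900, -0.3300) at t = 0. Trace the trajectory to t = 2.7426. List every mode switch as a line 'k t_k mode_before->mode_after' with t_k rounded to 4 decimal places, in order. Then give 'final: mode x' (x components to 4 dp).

1 0.6363 2->0
2 1.8871 0->1
final: 1 4.8252 1.3913

Mode 2: guard c·x = 4.5921 hit at Δt = 0.6363 (t = 0.6363), x⁻ = (2.9871, -4.1303) → reset → x⁺ = (2.6396, -3.4556), jump to mode 0
Mode 0: guard c·x = 5.2209 hit at Δt = 1.2508 (t = 1.8871), x⁻ = (8.5378, 4.9411) → reset → x⁺ = (7.6425, 4.2794), jump to mode 1
Mode 1: flow for 0.8555 to horizon, guard not reached → x = (4.8252, 1.3913)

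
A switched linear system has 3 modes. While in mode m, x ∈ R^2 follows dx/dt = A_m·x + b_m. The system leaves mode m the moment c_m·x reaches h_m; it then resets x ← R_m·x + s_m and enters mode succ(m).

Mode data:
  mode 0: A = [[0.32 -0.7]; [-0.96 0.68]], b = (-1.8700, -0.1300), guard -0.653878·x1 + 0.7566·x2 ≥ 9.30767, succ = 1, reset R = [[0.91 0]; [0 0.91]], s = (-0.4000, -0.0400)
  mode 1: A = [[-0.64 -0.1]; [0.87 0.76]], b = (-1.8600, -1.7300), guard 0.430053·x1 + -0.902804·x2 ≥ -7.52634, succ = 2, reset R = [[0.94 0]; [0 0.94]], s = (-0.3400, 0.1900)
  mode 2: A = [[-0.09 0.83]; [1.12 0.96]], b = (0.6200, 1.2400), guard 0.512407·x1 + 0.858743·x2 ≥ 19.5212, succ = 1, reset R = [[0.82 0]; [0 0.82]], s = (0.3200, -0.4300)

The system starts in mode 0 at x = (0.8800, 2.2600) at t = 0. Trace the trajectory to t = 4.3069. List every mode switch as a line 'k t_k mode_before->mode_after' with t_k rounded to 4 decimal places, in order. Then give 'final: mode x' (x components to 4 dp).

1 1.2404 0->1
2 1.8316 1->2
3 3.1095 2->1
final: 1 -1.2742 38.3109

Mode 0: guard c·x = 9.3077 hit at Δt = 1.2404 (t = 1.2404), x⁻ = (-5.5447, 7.5101) → reset → x⁺ = (-5.4456, 6.7942), jump to mode 1
Mode 1: guard c·x = -7.5263 hit at Δt = 0.5912 (t = 1.8316), x⁻ = (-4.9591, 5.9743) → reset → x⁺ = (-5.0016, 5.8059), jump to mode 2
Mode 2: guard c·x = 19.5212 hit at Δt = 1.2779 (t = 3.1095), x⁻ = (6.2805, 18.9848) → reset → x⁺ = (5.4700, 15.1375), jump to mode 1
Mode 1: flow for 1.1974 to horizon, guard not reached → x = (-1.2742, 38.3109)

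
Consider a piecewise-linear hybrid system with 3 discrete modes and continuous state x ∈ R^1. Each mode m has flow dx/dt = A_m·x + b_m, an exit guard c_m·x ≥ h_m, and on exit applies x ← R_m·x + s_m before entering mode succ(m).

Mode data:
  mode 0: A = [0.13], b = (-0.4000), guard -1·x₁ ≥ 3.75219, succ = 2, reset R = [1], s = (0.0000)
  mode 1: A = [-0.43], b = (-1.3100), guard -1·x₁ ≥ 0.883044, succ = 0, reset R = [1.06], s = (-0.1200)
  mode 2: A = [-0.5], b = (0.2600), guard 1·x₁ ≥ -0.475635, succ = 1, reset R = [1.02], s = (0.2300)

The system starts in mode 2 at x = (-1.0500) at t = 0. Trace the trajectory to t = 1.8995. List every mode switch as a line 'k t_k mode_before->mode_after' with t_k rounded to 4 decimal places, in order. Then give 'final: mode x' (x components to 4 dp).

1 0.9109 2->1
2 1.5035 1->0
final: 0 -1.2744

Mode 2: guard c·x = -0.4756 hit at Δt = 0.9109 (t = 0.9109), x⁻ = (-0.4756) → reset → x⁺ = (-0.2551), jump to mode 1
Mode 1: guard c·x = 0.8830 hit at Δt = 0.5926 (t = 1.5035), x⁻ = (-0.8830) → reset → x⁺ = (-1.0560), jump to mode 0
Mode 0: flow for 0.3960 to horizon, guard not reached → x = (-1.2744)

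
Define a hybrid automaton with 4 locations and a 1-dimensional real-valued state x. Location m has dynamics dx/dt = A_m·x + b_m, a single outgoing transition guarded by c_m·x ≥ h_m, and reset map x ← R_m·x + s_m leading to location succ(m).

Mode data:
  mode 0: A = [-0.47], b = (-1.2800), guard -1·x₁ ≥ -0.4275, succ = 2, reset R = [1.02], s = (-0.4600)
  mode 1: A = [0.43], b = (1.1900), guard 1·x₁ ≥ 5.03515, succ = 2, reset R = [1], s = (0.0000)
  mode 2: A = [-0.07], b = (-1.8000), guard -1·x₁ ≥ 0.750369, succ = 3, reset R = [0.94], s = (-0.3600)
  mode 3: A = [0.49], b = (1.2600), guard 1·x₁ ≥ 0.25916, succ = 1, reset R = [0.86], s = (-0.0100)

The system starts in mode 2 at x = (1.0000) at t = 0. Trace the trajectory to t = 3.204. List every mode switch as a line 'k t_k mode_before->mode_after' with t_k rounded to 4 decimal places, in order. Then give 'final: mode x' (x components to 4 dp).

1 0.9681 2->3
2 2.2558 3->1
final: 1 1.7132

Mode 2: guard c·x = 0.7504 hit at Δt = 0.9681 (t = 0.9681), x⁻ = (-0.7504) → reset → x⁺ = (-1.0653), jump to mode 3
Mode 3: guard c·x = 0.2592 hit at Δt = 1.2877 (t = 2.2558), x⁻ = (0.2592) → reset → x⁺ = (0.2129), jump to mode 1
Mode 1: flow for 0.9482 to horizon, guard not reached → x = (1.7132)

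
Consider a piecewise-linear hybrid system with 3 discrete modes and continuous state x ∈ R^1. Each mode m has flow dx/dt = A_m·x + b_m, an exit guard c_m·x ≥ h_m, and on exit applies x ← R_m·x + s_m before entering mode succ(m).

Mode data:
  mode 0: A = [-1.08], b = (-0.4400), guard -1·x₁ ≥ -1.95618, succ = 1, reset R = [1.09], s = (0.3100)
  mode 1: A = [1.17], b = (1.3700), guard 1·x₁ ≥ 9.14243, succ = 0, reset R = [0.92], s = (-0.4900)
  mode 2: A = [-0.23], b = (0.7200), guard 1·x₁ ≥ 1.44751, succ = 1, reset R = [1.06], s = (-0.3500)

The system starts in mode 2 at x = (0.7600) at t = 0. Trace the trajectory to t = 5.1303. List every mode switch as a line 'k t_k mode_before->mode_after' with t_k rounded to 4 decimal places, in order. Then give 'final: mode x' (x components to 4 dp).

1 1.4893 2->1
2 2.7515 1->0
3 3.9177 0->1
4 4.8142 1->0
final: 0 5.5121

Mode 2: guard c·x = 1.4475 hit at Δt = 1.4893 (t = 1.4893), x⁻ = (1.4475) → reset → x⁺ = (1.1844), jump to mode 1
Mode 1: guard c·x = 9.1424 hit at Δt = 1.2622 (t = 2.7515), x⁻ = (9.1424) → reset → x⁺ = (7.9210), jump to mode 0
Mode 0: guard c·x = -1.9562 hit at Δt = 1.1662 (t = 3.9177), x⁻ = (1.9562) → reset → x⁺ = (2.4422), jump to mode 1
Mode 1: guard c·x = 9.1424 hit at Δt = 0.8965 (t = 4.8142), x⁻ = (9.1424) → reset → x⁺ = (7.9210), jump to mode 0
Mode 0: flow for 0.3161 to horizon, guard not reached → x = (5.5121)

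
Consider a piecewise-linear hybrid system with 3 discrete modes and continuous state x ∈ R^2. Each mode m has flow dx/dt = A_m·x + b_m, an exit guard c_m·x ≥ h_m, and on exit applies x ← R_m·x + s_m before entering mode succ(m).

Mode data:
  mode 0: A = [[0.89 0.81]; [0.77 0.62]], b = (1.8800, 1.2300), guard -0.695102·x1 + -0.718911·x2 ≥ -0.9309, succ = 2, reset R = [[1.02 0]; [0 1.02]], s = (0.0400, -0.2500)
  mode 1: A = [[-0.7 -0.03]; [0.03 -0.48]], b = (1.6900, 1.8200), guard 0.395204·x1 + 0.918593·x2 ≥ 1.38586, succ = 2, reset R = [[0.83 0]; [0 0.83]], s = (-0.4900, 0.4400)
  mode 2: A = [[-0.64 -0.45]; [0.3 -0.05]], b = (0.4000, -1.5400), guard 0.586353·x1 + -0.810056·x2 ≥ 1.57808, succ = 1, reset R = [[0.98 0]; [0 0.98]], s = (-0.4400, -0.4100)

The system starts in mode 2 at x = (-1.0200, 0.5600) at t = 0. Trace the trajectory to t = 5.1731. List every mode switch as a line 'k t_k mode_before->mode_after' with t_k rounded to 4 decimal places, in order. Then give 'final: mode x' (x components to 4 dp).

Mode 2: guard c·x = 1.5781 hit at Δt = 1.4124 (t = 1.4124), x⁻ = (0.3000, -1.7310) → reset → x⁺ = (-0.1460, -2.1063), jump to mode 1
Mode 1: guard c·x = 1.3859 hit at Δt = 1.4425 (t = 2.8549), x⁻ = (1.4873, 0.8688) → reset → x⁺ = (0.7445, 1.1611), jump to mode 2
Mode 2: guard c·x = 1.5781 hit at Δt = 1.8601 (t = 4.7150), x⁻ = (0.8375, -1.3419) → reset → x⁺ = (0.3807, -1.7251), jump to mode 1
Mode 1: flow for 0.4581 to horizon, guard not reached → x = (0.9518, -0.6277)

1 1.4124 2->1
2 2.8549 1->2
3 4.7150 2->1
final: 1 0.9518 -0.6277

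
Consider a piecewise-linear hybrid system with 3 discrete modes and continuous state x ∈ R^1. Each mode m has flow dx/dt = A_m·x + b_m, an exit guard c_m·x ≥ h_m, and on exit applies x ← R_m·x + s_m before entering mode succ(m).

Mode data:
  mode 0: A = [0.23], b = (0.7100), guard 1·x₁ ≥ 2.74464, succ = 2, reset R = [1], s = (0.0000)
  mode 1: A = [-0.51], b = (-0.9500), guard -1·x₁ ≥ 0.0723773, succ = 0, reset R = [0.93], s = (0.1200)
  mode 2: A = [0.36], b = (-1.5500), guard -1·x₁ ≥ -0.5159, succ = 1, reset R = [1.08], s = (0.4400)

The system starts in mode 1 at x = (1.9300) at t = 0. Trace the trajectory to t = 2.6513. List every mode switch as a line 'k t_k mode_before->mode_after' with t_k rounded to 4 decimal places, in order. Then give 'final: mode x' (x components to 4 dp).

1 1.4719 1->0
final: 0 1.0311

Mode 1: guard c·x = 0.0724 hit at Δt = 1.4719 (t = 1.4719), x⁻ = (-0.0724) → reset → x⁺ = (0.0527), jump to mode 0
Mode 0: flow for 1.1794 to horizon, guard not reached → x = (1.0311)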